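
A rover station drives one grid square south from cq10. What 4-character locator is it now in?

CP19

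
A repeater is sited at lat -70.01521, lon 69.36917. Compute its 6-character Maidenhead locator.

MB49qx

Offset from 180°W / 90°S: lon 249.3692°, lat 19.9848°.
Field (20°×10°, letters A–R): lon ⌊249.3692/20⌋ = 12 → M; lat ⌊19.9848/10⌋ = 1 → B.
Square (2°×1°, digits 0–9): lon ⌊9.3692/2⌋ = 4; lat ⌊9.9848/1⌋ = 9.
Subsquare (5′×2.5′, letters a–x): lon ⌊1.3692/0.0833333⌋ = 16 → q; lat ⌊0.9848/0.0416667⌋ = 23 → x.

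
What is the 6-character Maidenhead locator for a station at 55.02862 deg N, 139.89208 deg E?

PO95wa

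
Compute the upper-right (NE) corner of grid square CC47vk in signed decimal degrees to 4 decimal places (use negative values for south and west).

-62.5417, -130.1667

Field C=2, C=2: +2·20° lon, +2·10° lat → SW at lon -140°, lat -70°.
Square 4, 7: +4·2° lon, +7·1° lat → SW at lon -132°, lat -63°.
Subsquare v=21, k=10: +21·0.0833333° lon, +10·0.0416667° lat → SW at lon -130.25°, lat -62.5833°.
Cell spans 0.0833333° lon × 0.0416667° lat. NE corner is SW corner plus one full cell.
latitude -62.5417, longitude -130.1667.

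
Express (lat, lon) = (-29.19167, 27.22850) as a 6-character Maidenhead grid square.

Shift to the Maidenhead origin (180°W, 90°S): lon 207.2285, lat 60.8083.
Field: lon ⌊207.2285/20⌋ = 10 → K; lat ⌊60.8083/10⌋ = 6 → G.
Square: lon ⌊7.2285/2⌋ = 3; lat ⌊0.8083/1⌋ = 0.
Subsquare: lon ⌊1.2285/0.0833333⌋ = 14 → o; lat ⌊0.8083/0.0416667⌋ = 19 → t.

KG30ot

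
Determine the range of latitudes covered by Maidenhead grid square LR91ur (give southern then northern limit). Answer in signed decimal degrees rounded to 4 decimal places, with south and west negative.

81.7083, 81.7500

Field L=11, R=17: +11·20° lon, +17·10° lat → SW at lon 40°, lat 80°.
Square 9, 1: +9·2° lon, +1·1° lat → SW at lon 58°, lat 81°.
Subsquare u=20, r=17: +20·0.0833333° lon, +17·0.0416667° lat → SW at lon 59.6667°, lat 81.7083°.
Cell spans 0.0833333° lon × 0.0416667° lat.
south 81.7083, north 81.7500.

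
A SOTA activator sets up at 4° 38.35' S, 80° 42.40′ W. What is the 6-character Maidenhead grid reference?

EI95pi

Shift to the Maidenhead origin (180°W, 90°S): lon 99.2933, lat 85.3608.
Field (20°×10°, letters A–R): lon ⌊99.2933/20⌋ = 4 → E; lat ⌊85.3608/10⌋ = 8 → I.
Square (2°×1°, digits 0–9): lon ⌊19.2933/2⌋ = 9; lat ⌊5.3608/1⌋ = 5.
Subsquare (5′×2.5′, letters a–x): lon ⌊1.2933/0.0833333⌋ = 15 → p; lat ⌊0.3608/0.0416667⌋ = 8 → i.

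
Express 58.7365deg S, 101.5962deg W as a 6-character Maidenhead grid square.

Offset from 180°W / 90°S: lon 78.4038°, lat 31.2635°.
Field: 78.4038/20 → 3 → D, 31.2635/10 → 3 → D; chars DD.
Square: 18.4038/2 → 9, 1.2635/1 → 1; chars 91.
Subsquare: 0.4038/0.0833333 → 4 → e, 0.2635/0.0416667 → 6 → g; chars eg.

DD91eg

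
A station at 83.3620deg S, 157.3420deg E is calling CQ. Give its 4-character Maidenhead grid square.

QA86

Add 180° to longitude and 90° to latitude: 337.34, 6.64.
Field: 337.34/20 → 16 → Q, 6.64/10 → 0 → A; chars QA.
Square: 17.34/2 → 8, 6.64/1 → 6; chars 86.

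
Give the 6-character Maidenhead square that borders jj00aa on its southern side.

Latitude subsquare a = 0; −1 → -1, wraps to 23 = x, carry into square.
Latitude square 0; −1 → -1, wraps to 9, carry into field.
Latitude field J = 9; −1 → 8 = I.
The longitude characters are unchanged.

JI09ax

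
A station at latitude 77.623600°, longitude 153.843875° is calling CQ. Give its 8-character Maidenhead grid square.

QQ67wo19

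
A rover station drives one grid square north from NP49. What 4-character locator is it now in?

Latitude square 9; +1 → 10, wraps to 0, carry into field.
Latitude field P = 15; +1 → 16 = Q.
The longitude characters are unchanged.

NQ40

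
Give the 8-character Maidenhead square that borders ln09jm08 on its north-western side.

LN09im99

Longitude extended square 0; −1 → -1, wraps to 9, carry into subsquare.
Longitude subsquare j = 9; −1 → 8 = i.
Latitude extended square 8; +1 → 9.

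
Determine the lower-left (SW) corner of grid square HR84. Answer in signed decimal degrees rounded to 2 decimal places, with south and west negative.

84.00, -24.00

Field H=7, R=17: +7·20° lon, +17·10° lat → SW at lon -40°, lat 80°.
Square 8, 4: +8·2° lon, +4·1° lat → SW at lon -24°, lat 84°.
latitude 84.00, longitude -24.00.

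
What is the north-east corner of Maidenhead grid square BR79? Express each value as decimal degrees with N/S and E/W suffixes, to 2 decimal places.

90.00° N, 144.00° W

Field B=1, R=17: +1·20° lon, +17·10° lat → SW at lon -160°, lat 80°.
Square 7, 9: +7·2° lon, +9·1° lat → SW at lon -146°, lat 89°.
Cell spans 2° lon × 1° lat. NE corner is SW corner plus one full cell.
latitude 90.00° N, longitude 144.00° W.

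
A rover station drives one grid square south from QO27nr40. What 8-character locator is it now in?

Latitude extended square 0; −1 → -1, wraps to 9, carry into subsquare.
Latitude subsquare r = 17; −1 → 16 = q.
The longitude characters are unchanged.

QO27nq49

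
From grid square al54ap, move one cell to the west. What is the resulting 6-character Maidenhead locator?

AL44xp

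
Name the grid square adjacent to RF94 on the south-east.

AF03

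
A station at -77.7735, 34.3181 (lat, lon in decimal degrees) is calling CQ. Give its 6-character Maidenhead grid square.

KB72df

Add 180° to longitude and 90° to latitude: 214.3181, 12.2265.
Field (20°×10°, letters A–R): lon ⌊214.3181/20⌋ = 10 → K; lat ⌊12.2265/10⌋ = 1 → B.
Square (2°×1°, digits 0–9): lon ⌊14.3181/2⌋ = 7; lat ⌊2.2265/1⌋ = 2.
Subsquare (5′×2.5′, letters a–x): lon ⌊0.3181/0.0833333⌋ = 3 → d; lat ⌊0.2265/0.0416667⌋ = 5 → f.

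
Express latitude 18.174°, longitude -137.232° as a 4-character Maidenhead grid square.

Add 180° to longitude and 90° to latitude: 42.77, 108.17.
Field (20°×10°, letters A–R): lon ⌊42.77/20⌋ = 2 → C; lat ⌊108.17/10⌋ = 10 → K.
Square (2°×1°, digits 0–9): lon ⌊2.77/2⌋ = 1; lat ⌊8.17/1⌋ = 8.

CK18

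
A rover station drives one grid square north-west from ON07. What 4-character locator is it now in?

Longitude square 0; −1 → -1, wraps to 9, carry into field.
Longitude field O = 14; −1 → 13 = N.
Latitude square 7; +1 → 8.

NN98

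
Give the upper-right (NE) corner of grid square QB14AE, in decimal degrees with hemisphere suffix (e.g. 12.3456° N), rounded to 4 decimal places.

Field Q=16, B=1: +16·20° lon, +1·10° lat → SW at lon 140°, lat -80°.
Square 1, 4: +1·2° lon, +4·1° lat → SW at lon 142°, lat -76°.
Subsquare a=0, e=4: +0·0.0833333° lon, +4·0.0416667° lat → SW at lon 142°, lat -75.8333°.
Cell spans 0.0833333° lon × 0.0416667° lat. NE corner is SW corner plus one full cell.
latitude 75.7917° S, longitude 142.0833° E.

75.7917° S, 142.0833° E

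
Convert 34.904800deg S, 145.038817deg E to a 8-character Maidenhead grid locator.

QF25mc42

Offset from 180°W / 90°S: lon 325.03882°, lat 55.09520°.
Field (20°×10°, letters A–R): 325.03882/20 → 16 → Q, 55.09520/10 → 5 → F; chars QF.
Square (2°×1°, digits 0–9): 5.03882/2 → 2, 5.09520/1 → 5; chars 25.
Subsquare (5′×2.5′, letters a–x): 1.03882/0.0833333 → 12 → m, 0.09520/0.0416667 → 2 → c; chars mc.
Extended square (30″×15″, digits 0–9): 0.03882/0.00833333 → 4, 0.01187/0.00416667 → 2; chars 42.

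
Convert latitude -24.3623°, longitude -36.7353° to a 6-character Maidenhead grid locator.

HG15pp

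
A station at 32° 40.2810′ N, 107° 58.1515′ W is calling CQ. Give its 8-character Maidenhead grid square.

DM62aq31

Add 180° to longitude and 90° to latitude: 72.03081, 122.67135.
Field (20°×10°, letters A–R): 72.03081/20 → 3 → D, 122.67135/10 → 12 → M; chars DM.
Square (2°×1°, digits 0–9): 12.03081/2 → 6, 2.67135/1 → 2; chars 62.
Subsquare (5′×2.5′, letters a–x): 0.03081/0.0833333 → 0 → a, 0.67135/0.0416667 → 16 → q; chars aq.
Extended square (30″×15″, digits 0–9): 0.03081/0.00833333 → 3, 0.00468/0.00416667 → 1; chars 31.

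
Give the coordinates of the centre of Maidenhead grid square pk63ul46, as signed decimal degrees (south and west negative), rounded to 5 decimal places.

13.48542, 133.70417

Field P=15, K=10: +15·20° lon, +10·10° lat → SW at lon 120°, lat 10°.
Square 6, 3: +6·2° lon, +3·1° lat → SW at lon 132°, lat 13°.
Subsquare u=20, l=11: +20·0.0833333° lon, +11·0.0416667° lat → SW at lon 133.667°, lat 13.4583°.
Extended square 4, 6: +4·0.00833333° lon, +6·0.00416667° lat → SW at lon 133.7°, lat 13.4833°.
Cell spans 0.00833333° lon × 0.00416667° lat. Centre is SW corner plus half of each.
latitude 13.48542, longitude 133.70417.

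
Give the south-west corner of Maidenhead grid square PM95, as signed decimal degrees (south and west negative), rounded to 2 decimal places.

Field P=15, M=12: +15·20° lon, +12·10° lat → SW at lon 120°, lat 30°.
Square 9, 5: +9·2° lon, +5·1° lat → SW at lon 138°, lat 35°.
latitude 35.00, longitude 138.00.

35.00, 138.00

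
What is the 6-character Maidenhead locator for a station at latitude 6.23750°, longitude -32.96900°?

HJ36mf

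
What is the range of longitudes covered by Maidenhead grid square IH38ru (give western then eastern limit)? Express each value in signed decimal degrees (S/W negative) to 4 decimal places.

-12.5833, -12.5000

Field I=8, H=7: +8·20° lon, +7·10° lat → SW at lon -20°, lat -20°.
Square 3, 8: +3·2° lon, +8·1° lat → SW at lon -14°, lat -12°.
Subsquare r=17, u=20: +17·0.0833333° lon, +20·0.0416667° lat → SW at lon -12.5833°, lat -11.1667°.
Cell spans 0.0833333° lon × 0.0416667° lat.
west -12.5833, east -12.5000.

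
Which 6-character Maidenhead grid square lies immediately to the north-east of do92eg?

DO92fh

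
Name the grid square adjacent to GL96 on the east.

HL06

Longitude square 9; +1 → 10, wraps to 0, carry into field.
Longitude field G = 6; +1 → 7 = H.
The latitude characters are unchanged.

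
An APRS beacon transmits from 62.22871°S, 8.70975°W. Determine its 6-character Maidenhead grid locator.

IC57ps

Offset from 180°W / 90°S: lon 171.2903°, lat 27.7713°.
Field: 171.2903/20 → 8 → I, 27.7713/10 → 2 → C; chars IC.
Square: 11.2903/2 → 5, 7.7713/1 → 7; chars 57.
Subsquare: 1.2903/0.0833333 → 15 → p, 0.7713/0.0416667 → 18 → s; chars ps.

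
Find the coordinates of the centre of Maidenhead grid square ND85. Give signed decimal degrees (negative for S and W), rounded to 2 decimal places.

Field N=13, D=3: +13·20° lon, +3·10° lat → SW at lon 80°, lat -60°.
Square 8, 5: +8·2° lon, +5·1° lat → SW at lon 96°, lat -55°.
Cell spans 2° lon × 1° lat. Centre is SW corner plus half of each.
latitude -54.50, longitude 97.00.

-54.50, 97.00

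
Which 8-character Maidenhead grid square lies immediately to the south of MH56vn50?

Latitude extended square 0; −1 → -1, wraps to 9, carry into subsquare.
Latitude subsquare n = 13; −1 → 12 = m.
The longitude characters are unchanged.

MH56vm59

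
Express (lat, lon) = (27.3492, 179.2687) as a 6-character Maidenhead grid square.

Offset from 180°W / 90°S: lon 359.2687°, lat 117.3492°.
Field: 359.2687/20 → 17 → R, 117.3492/10 → 11 → L; chars RL.
Square: 19.2687/2 → 9, 7.3492/1 → 7; chars 97.
Subsquare: 1.2687/0.0833333 → 15 → p, 0.3492/0.0416667 → 8 → i; chars pi.

RL97pi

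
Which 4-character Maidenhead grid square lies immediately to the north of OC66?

Latitude square 6; +1 → 7.
The longitude characters are unchanged.

OC67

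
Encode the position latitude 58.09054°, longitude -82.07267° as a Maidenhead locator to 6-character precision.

EO88xc

Add 180° to longitude and 90° to latitude: 97.9273, 148.0905.
Field: lon ⌊97.9273/20⌋ = 4 → E; lat ⌊148.0905/10⌋ = 14 → O.
Square: lon ⌊17.9273/2⌋ = 8; lat ⌊8.0905/1⌋ = 8.
Subsquare: lon ⌊1.9273/0.0833333⌋ = 23 → x; lat ⌊0.0905/0.0416667⌋ = 2 → c.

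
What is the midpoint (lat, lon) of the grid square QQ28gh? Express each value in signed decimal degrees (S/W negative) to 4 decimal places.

78.3125, 144.5417

Field Q=16, Q=16: +16·20° lon, +16·10° lat → SW at lon 140°, lat 70°.
Square 2, 8: +2·2° lon, +8·1° lat → SW at lon 144°, lat 78°.
Subsquare g=6, h=7: +6·0.0833333° lon, +7·0.0416667° lat → SW at lon 144.5°, lat 78.2917°.
Cell spans 0.0833333° lon × 0.0416667° lat. Centre is SW corner plus half of each.
latitude 78.3125, longitude 144.5417.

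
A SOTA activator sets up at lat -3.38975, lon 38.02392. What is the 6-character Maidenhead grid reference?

KI96ao

Add 180° to longitude and 90° to latitude: 218.0239, 86.6102.
Field: 218.0239/20 → 10 → K, 86.6102/10 → 8 → I; chars KI.
Square: 18.0239/2 → 9, 6.6102/1 → 6; chars 96.
Subsquare: 0.0239/0.0833333 → 0 → a, 0.6102/0.0416667 → 14 → o; chars ao.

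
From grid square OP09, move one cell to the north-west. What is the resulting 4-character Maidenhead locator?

NQ90

Longitude square 0; −1 → -1, wraps to 9, carry into field.
Longitude field O = 14; −1 → 13 = N.
Latitude square 9; +1 → 10, wraps to 0, carry into field.
Latitude field P = 15; +1 → 16 = Q.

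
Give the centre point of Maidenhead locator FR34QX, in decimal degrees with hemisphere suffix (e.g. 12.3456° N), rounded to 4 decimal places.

84.9792° N, 72.6250° W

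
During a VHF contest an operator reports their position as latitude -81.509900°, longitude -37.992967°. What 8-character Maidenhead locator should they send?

HA18al07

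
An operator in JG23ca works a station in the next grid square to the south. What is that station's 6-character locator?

Latitude subsquare a = 0; −1 → -1, wraps to 23 = x, carry into square.
Latitude square 3; −1 → 2.
The longitude characters are unchanged.

JG22cx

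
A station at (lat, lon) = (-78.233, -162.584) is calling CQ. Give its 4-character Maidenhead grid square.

AB81

Offset from 180°W / 90°S: lon 17.42°, lat 11.77°.
Field: 17.42/20 → 0 → A, 11.77/10 → 1 → B; chars AB.
Square: 17.42/2 → 8, 1.77/1 → 1; chars 81.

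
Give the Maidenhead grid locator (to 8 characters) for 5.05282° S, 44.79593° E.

Shift to the Maidenhead origin (180°W, 90°S): lon 224.79593, lat 84.94718.
Field: lon ⌊224.79593/20⌋ = 11 → L; lat ⌊84.94718/10⌋ = 8 → I.
Square: lon ⌊4.79593/2⌋ = 2; lat ⌊4.94718/1⌋ = 4.
Subsquare: lon ⌊0.79593/0.0833333⌋ = 9 → j; lat ⌊0.94718/0.0416667⌋ = 22 → w.
Extended square: lon ⌊0.04593/0.00833333⌋ = 5; lat ⌊0.03051/0.00416667⌋ = 7.

LI24jw57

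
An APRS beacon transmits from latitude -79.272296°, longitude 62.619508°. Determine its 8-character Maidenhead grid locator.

MB10hr44

Offset from 180°W / 90°S: lon 242.61951°, lat 10.72770°.
Field: 242.61951/20 → 12 → M, 10.72770/10 → 1 → B; chars MB.
Square: 2.61951/2 → 1, 0.72770/1 → 0; chars 10.
Subsquare: 0.61951/0.0833333 → 7 → h, 0.72770/0.0416667 → 17 → r; chars hr.
Extended square: 0.03617/0.00833333 → 4, 0.01937/0.00416667 → 4; chars 44.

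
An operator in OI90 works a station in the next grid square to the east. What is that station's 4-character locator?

Longitude square 9; +1 → 10, wraps to 0, carry into field.
Longitude field O = 14; +1 → 15 = P.
The latitude characters are unchanged.

PI00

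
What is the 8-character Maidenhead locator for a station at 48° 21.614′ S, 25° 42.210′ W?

Add 180° to longitude and 90° to latitude: 154.29650, 41.63977.
Field: 154.29650/20 → 7 → H, 41.63977/10 → 4 → E; chars HE.
Square: 14.29650/2 → 7, 1.63977/1 → 1; chars 71.
Subsquare: 0.29650/0.0833333 → 3 → d, 0.63977/0.0416667 → 15 → p; chars dp.
Extended square: 0.04650/0.00833333 → 5, 0.01477/0.00416667 → 3; chars 53.

HE71dp53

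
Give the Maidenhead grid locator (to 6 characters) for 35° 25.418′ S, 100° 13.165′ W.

DF94vn

Shift to the Maidenhead origin (180°W, 90°S): lon 79.7806, lat 54.5764.
Field: lon ⌊79.7806/20⌋ = 3 → D; lat ⌊54.5764/10⌋ = 5 → F.
Square: lon ⌊19.7806/2⌋ = 9; lat ⌊4.5764/1⌋ = 4.
Subsquare: lon ⌊1.7806/0.0833333⌋ = 21 → v; lat ⌊0.5764/0.0416667⌋ = 13 → n.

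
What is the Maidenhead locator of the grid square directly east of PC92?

QC02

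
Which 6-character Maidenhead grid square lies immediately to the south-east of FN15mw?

FN15nv

Longitude subsquare m = 12; +1 → 13 = n.
Latitude subsquare w = 22; −1 → 21 = v.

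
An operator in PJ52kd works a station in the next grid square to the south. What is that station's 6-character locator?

PJ52kc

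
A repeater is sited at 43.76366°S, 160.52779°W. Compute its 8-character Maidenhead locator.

AE96rf66

Offset from 180°W / 90°S: lon 19.47221°, lat 46.23634°.
Field (20°×10°, letters A–R): 19.47221/20 → 0 → A, 46.23634/10 → 4 → E; chars AE.
Square (2°×1°, digits 0–9): 19.47221/2 → 9, 6.23634/1 → 6; chars 96.
Subsquare (5′×2.5′, letters a–x): 1.47221/0.0833333 → 17 → r, 0.23634/0.0416667 → 5 → f; chars rf.
Extended square (30″×15″, digits 0–9): 0.05554/0.00833333 → 6, 0.02801/0.00416667 → 6; chars 66.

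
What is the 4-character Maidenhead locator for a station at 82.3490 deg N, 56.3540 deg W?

Offset from 180°W / 90°S: lon 123.65°, lat 172.35°.
Field: lon ⌊123.65/20⌋ = 6 → G; lat ⌊172.35/10⌋ = 17 → R.
Square: lon ⌊3.65/2⌋ = 1; lat ⌊2.35/1⌋ = 2.

GR12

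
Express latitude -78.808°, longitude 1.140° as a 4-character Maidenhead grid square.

Offset from 180°W / 90°S: lon 181.14°, lat 11.19°.
Field: 181.14/20 → 9 → J, 11.19/10 → 1 → B; chars JB.
Square: 1.14/2 → 0, 1.19/1 → 1; chars 01.

JB01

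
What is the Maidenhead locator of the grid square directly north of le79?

Latitude square 9; +1 → 10, wraps to 0, carry into field.
Latitude field E = 4; +1 → 5 = F.
The longitude characters are unchanged.

LF70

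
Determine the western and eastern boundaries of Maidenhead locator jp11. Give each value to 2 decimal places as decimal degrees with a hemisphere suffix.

2.00° E, 4.00° E

Field J=9, P=15: +9·20° lon, +15·10° lat → SW at lon 0°, lat 60°.
Square 1, 1: +1·2° lon, +1·1° lat → SW at lon 2°, lat 61°.
Cell spans 2° lon × 1° lat.
west 2.00° E, east 4.00° E.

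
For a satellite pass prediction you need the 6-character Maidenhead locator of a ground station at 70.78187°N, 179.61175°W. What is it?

AQ00es

Shift to the Maidenhead origin (180°W, 90°S): lon 0.3882, lat 160.7819.
Field: lon ⌊0.3882/20⌋ = 0 → A; lat ⌊160.7819/10⌋ = 16 → Q.
Square: lon ⌊0.3882/2⌋ = 0; lat ⌊0.7819/1⌋ = 0.
Subsquare: lon ⌊0.3882/0.0833333⌋ = 4 → e; lat ⌊0.7819/0.0416667⌋ = 18 → s.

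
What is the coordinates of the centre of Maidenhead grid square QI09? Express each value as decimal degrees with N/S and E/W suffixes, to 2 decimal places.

0.50° S, 141.00° E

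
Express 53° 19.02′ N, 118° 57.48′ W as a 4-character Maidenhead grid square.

Offset from 180°W / 90°S: lon 61.04°, lat 143.32°.
Field (20°×10°, letters A–R): 61.04/20 → 3 → D, 143.32/10 → 14 → O; chars DO.
Square (2°×1°, digits 0–9): 1.04/2 → 0, 3.32/1 → 3; chars 03.

DO03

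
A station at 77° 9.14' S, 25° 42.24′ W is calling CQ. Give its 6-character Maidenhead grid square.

Offset from 180°W / 90°S: lon 154.2960°, lat 12.8477°.
Field: 154.2960/20 → 7 → H, 12.8477/10 → 1 → B; chars HB.
Square: 14.2960/2 → 7, 2.8477/1 → 2; chars 72.
Subsquare: 0.2960/0.0833333 → 3 → d, 0.8477/0.0416667 → 20 → u; chars du.

HB72du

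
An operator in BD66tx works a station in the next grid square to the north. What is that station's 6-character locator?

BD67ta

Latitude subsquare x = 23; +1 → 24, wraps to 0 = a, carry into square.
Latitude square 6; +1 → 7.
The longitude characters are unchanged.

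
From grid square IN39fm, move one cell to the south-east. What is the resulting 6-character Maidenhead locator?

IN39gl

Longitude subsquare f = 5; +1 → 6 = g.
Latitude subsquare m = 12; −1 → 11 = l.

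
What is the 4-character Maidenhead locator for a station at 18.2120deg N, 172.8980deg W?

AK38

Add 180° to longitude and 90° to latitude: 7.10, 108.21.
Field: 7.10/20 → 0 → A, 108.21/10 → 10 → K; chars AK.
Square: 7.10/2 → 3, 8.21/1 → 8; chars 38.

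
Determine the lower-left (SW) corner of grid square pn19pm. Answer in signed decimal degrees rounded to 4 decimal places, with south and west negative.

49.5000, 123.2500

Field P=15, N=13: +15·20° lon, +13·10° lat → SW at lon 120°, lat 40°.
Square 1, 9: +1·2° lon, +9·1° lat → SW at lon 122°, lat 49°.
Subsquare p=15, m=12: +15·0.0833333° lon, +12·0.0416667° lat → SW at lon 123.25°, lat 49.5°.
latitude 49.5000, longitude 123.2500.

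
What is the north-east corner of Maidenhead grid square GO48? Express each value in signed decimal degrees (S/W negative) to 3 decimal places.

59.000, -50.000

Field G=6, O=14: +6·20° lon, +14·10° lat → SW at lon -60°, lat 50°.
Square 4, 8: +4·2° lon, +8·1° lat → SW at lon -52°, lat 58°.
Cell spans 2° lon × 1° lat. NE corner is SW corner plus one full cell.
latitude 59.000, longitude -50.000.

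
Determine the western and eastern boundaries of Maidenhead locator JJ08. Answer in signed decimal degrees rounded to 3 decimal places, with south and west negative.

Field J=9, J=9: +9·20° lon, +9·10° lat → SW at lon 0°, lat 0°.
Square 0, 8: +0·2° lon, +8·1° lat → SW at lon 0°, lat 8°.
Cell spans 2° lon × 1° lat.
west 0.000, east 2.000.

0.000, 2.000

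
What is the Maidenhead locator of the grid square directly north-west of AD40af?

Longitude subsquare a = 0; −1 → -1, wraps to 23 = x, carry into square.
Longitude square 4; −1 → 3.
Latitude subsquare f = 5; +1 → 6 = g.

AD30xg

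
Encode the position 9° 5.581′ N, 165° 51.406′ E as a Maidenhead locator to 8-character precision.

Shift to the Maidenhead origin (180°W, 90°S): lon 345.85677, lat 99.09302.
Field (20°×10°, letters A–R): 345.85677/20 → 17 → R, 99.09302/10 → 9 → J; chars RJ.
Square (2°×1°, digits 0–9): 5.85677/2 → 2, 9.09302/1 → 9; chars 29.
Subsquare (5′×2.5′, letters a–x): 1.85677/0.0833333 → 22 → w, 0.09302/0.0416667 → 2 → c; chars wc.
Extended square (30″×15″, digits 0–9): 0.02343/0.00833333 → 2, 0.00968/0.00416667 → 2; chars 22.

RJ29wc22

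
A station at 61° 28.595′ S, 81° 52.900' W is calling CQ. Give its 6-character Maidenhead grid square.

EC98bm

Shift to the Maidenhead origin (180°W, 90°S): lon 98.1183, lat 28.5234.
Field: 98.1183/20 → 4 → E, 28.5234/10 → 2 → C; chars EC.
Square: 18.1183/2 → 9, 8.5234/1 → 8; chars 98.
Subsquare: 0.1183/0.0833333 → 1 → b, 0.5234/0.0416667 → 12 → m; chars bm.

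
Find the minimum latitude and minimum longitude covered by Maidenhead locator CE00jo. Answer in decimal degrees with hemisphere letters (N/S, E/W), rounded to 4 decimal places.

Field C=2, E=4: +2·20° lon, +4·10° lat → SW at lon -140°, lat -50°.
Square 0, 0: +0·2° lon, +0·1° lat → SW at lon -140°, lat -50°.
Subsquare j=9, o=14: +9·0.0833333° lon, +14·0.0416667° lat → SW at lon -139.25°, lat -49.4167°.
latitude 49.4167° S, longitude 139.2500° W.

49.4167° S, 139.2500° W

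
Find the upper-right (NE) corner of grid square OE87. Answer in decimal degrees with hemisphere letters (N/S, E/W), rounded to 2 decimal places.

42.00° S, 118.00° E

Field O=14, E=4: +14·20° lon, +4·10° lat → SW at lon 100°, lat -50°.
Square 8, 7: +8·2° lon, +7·1° lat → SW at lon 116°, lat -43°.
Cell spans 2° lon × 1° lat. NE corner is SW corner plus one full cell.
latitude 42.00° S, longitude 118.00° E.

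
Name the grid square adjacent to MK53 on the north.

Latitude square 3; +1 → 4.
The longitude characters are unchanged.

MK54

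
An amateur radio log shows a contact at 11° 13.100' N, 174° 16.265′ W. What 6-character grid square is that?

AK21uf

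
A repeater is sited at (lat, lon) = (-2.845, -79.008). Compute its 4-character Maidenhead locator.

FI07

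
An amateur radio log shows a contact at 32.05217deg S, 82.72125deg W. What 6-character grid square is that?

Add 180° to longitude and 90° to latitude: 97.2788, 57.9478.
Field (20°×10°, letters A–R): 97.2788/20 → 4 → E, 57.9478/10 → 5 → F; chars EF.
Square (2°×1°, digits 0–9): 17.2788/2 → 8, 7.9478/1 → 7; chars 87.
Subsquare (5′×2.5′, letters a–x): 1.2788/0.0833333 → 15 → p, 0.9478/0.0416667 → 22 → w; chars pw.

EF87pw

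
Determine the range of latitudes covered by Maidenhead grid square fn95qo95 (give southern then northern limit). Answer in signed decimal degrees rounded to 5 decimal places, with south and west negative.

45.60417, 45.60833

Field F=5, N=13: +5·20° lon, +13·10° lat → SW at lon -80°, lat 40°.
Square 9, 5: +9·2° lon, +5·1° lat → SW at lon -62°, lat 45°.
Subsquare q=16, o=14: +16·0.0833333° lon, +14·0.0416667° lat → SW at lon -60.6667°, lat 45.5833°.
Extended square 9, 5: +9·0.00833333° lon, +5·0.00416667° lat → SW at lon -60.5917°, lat 45.6042°.
Cell spans 0.00833333° lon × 0.00416667° lat.
south 45.60417, north 45.60833.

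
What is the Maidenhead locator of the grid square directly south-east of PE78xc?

PE88ab

Longitude subsquare x = 23; +1 → 24, wraps to 0 = a, carry into square.
Longitude square 7; +1 → 8.
Latitude subsquare c = 2; −1 → 1 = b.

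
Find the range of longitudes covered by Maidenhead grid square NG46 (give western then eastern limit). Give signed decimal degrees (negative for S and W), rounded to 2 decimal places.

88.00, 90.00

Field N=13, G=6: +13·20° lon, +6·10° lat → SW at lon 80°, lat -30°.
Square 4, 6: +4·2° lon, +6·1° lat → SW at lon 88°, lat -24°.
Cell spans 2° lon × 1° lat.
west 88.00, east 90.00.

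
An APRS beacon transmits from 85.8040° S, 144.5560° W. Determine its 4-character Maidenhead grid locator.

BA74

Offset from 180°W / 90°S: lon 35.44°, lat 4.20°.
Field: 35.44/20 → 1 → B, 4.20/10 → 0 → A; chars BA.
Square: 15.44/2 → 7, 4.20/1 → 4; chars 74.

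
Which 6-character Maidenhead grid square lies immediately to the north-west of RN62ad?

RN52xe

Longitude subsquare a = 0; −1 → -1, wraps to 23 = x, carry into square.
Longitude square 6; −1 → 5.
Latitude subsquare d = 3; +1 → 4 = e.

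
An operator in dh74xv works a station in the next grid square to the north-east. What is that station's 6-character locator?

DH84aw

Longitude subsquare x = 23; +1 → 24, wraps to 0 = a, carry into square.
Longitude square 7; +1 → 8.
Latitude subsquare v = 21; +1 → 22 = w.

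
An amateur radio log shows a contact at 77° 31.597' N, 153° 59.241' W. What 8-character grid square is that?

BQ37am16

Add 180° to longitude and 90° to latitude: 26.01265, 167.52662.
Field (20°×10°, letters A–R): 26.01265/20 → 1 → B, 167.52662/10 → 16 → Q; chars BQ.
Square (2°×1°, digits 0–9): 6.01265/2 → 3, 7.52662/1 → 7; chars 37.
Subsquare (5′×2.5′, letters a–x): 0.01265/0.0833333 → 0 → a, 0.52662/0.0416667 → 12 → m; chars am.
Extended square (30″×15″, digits 0–9): 0.01265/0.00833333 → 1, 0.02662/0.00416667 → 6; chars 16.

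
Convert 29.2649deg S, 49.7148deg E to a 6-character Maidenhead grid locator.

LG40ur

Offset from 180°W / 90°S: lon 229.7148°, lat 60.7351°.
Field: 229.7148/20 → 11 → L, 60.7351/10 → 6 → G; chars LG.
Square: 9.7148/2 → 4, 0.7351/1 → 0; chars 40.
Subsquare: 1.7148/0.0833333 → 20 → u, 0.7351/0.0416667 → 17 → r; chars ur.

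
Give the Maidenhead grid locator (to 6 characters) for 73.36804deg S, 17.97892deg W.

Add 180° to longitude and 90° to latitude: 162.0211, 16.6320.
Field: lon ⌊162.0211/20⌋ = 8 → I; lat ⌊16.6320/10⌋ = 1 → B.
Square: lon ⌊2.0211/2⌋ = 1; lat ⌊6.6320/1⌋ = 6.
Subsquare: lon ⌊0.0211/0.0833333⌋ = 0 → a; lat ⌊0.6320/0.0416667⌋ = 15 → p.

IB16ap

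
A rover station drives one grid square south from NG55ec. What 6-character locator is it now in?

NG55eb

Latitude subsquare c = 2; −1 → 1 = b.
The longitude characters are unchanged.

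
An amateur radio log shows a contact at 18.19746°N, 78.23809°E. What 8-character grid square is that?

MK98ce87

Shift to the Maidenhead origin (180°W, 90°S): lon 258.23809, lat 108.19746.
Field: lon ⌊258.23809/20⌋ = 12 → M; lat ⌊108.19746/10⌋ = 10 → K.
Square: lon ⌊18.23809/2⌋ = 9; lat ⌊8.19746/1⌋ = 8.
Subsquare: lon ⌊0.23809/0.0833333⌋ = 2 → c; lat ⌊0.19746/0.0416667⌋ = 4 → e.
Extended square: lon ⌊0.07142/0.00833333⌋ = 8; lat ⌊0.03079/0.00416667⌋ = 7.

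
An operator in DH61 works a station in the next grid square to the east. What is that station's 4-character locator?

DH71

Longitude square 6; +1 → 7.
The latitude characters are unchanged.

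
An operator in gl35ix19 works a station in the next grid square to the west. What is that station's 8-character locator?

Longitude extended square 1; −1 → 0.
The latitude characters are unchanged.

GL35ix09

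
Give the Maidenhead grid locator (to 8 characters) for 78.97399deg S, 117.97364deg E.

Shift to the Maidenhead origin (180°W, 90°S): lon 297.97364, lat 11.02601.
Field: lon ⌊297.97364/20⌋ = 14 → O; lat ⌊11.02601/10⌋ = 1 → B.
Square: lon ⌊17.97364/2⌋ = 8; lat ⌊1.02601/1⌋ = 1.
Subsquare: lon ⌊1.97364/0.0833333⌋ = 23 → x; lat ⌊0.02601/0.0416667⌋ = 0 → a.
Extended square: lon ⌊0.05697/0.00833333⌋ = 6; lat ⌊0.02601/0.00416667⌋ = 6.

OB81xa66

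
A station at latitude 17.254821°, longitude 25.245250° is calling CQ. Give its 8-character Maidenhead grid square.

KK27og91

Add 180° to longitude and 90° to latitude: 205.24525, 107.25482.
Field: lon ⌊205.24525/20⌋ = 10 → K; lat ⌊107.25482/10⌋ = 10 → K.
Square: lon ⌊5.24525/2⌋ = 2; lat ⌊7.25482/1⌋ = 7.
Subsquare: lon ⌊1.24525/0.0833333⌋ = 14 → o; lat ⌊0.25482/0.0416667⌋ = 6 → g.
Extended square: lon ⌊0.07858/0.00833333⌋ = 9; lat ⌊0.00482/0.00416667⌋ = 1.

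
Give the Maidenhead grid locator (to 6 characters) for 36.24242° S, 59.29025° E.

LF93ps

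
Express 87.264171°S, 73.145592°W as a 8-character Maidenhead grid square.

Shift to the Maidenhead origin (180°W, 90°S): lon 106.85441, lat 2.73583.
Field: lon ⌊106.85441/20⌋ = 5 → F; lat ⌊2.73583/10⌋ = 0 → A.
Square: lon ⌊6.85441/2⌋ = 3; lat ⌊2.73583/1⌋ = 2.
Subsquare: lon ⌊0.85441/0.0833333⌋ = 10 → k; lat ⌊0.73583/0.0416667⌋ = 17 → r.
Extended square: lon ⌊0.02107/0.00833333⌋ = 2; lat ⌊0.02750/0.00416667⌋ = 6.

FA32kr26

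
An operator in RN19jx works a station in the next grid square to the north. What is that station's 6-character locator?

Latitude subsquare x = 23; +1 → 24, wraps to 0 = a, carry into square.
Latitude square 9; +1 → 10, wraps to 0, carry into field.
Latitude field N = 13; +1 → 14 = O.
The longitude characters are unchanged.

RO10ja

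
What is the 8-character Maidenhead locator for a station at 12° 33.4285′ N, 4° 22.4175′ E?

JK22en43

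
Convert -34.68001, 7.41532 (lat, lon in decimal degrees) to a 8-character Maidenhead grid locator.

JF35qh96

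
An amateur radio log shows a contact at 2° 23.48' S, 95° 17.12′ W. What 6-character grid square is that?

Offset from 180°W / 90°S: lon 84.7147°, lat 87.6087°.
Field: lon ⌊84.7147/20⌋ = 4 → E; lat ⌊87.6087/10⌋ = 8 → I.
Square: lon ⌊4.7147/2⌋ = 2; lat ⌊7.6087/1⌋ = 7.
Subsquare: lon ⌊0.7147/0.0833333⌋ = 8 → i; lat ⌊0.6087/0.0416667⌋ = 14 → o.

EI27io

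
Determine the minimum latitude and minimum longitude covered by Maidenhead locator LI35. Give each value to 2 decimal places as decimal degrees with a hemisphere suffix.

Field L=11, I=8: +11·20° lon, +8·10° lat → SW at lon 40°, lat -10°.
Square 3, 5: +3·2° lon, +5·1° lat → SW at lon 46°, lat -5°.
latitude 5.00° S, longitude 46.00° E.

5.00° S, 46.00° E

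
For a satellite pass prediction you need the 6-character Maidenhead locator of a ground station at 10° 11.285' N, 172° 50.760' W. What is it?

AK30ne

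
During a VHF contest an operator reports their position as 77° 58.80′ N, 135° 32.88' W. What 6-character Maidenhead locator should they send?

CQ27fx

Offset from 180°W / 90°S: lon 44.4520°, lat 167.9800°.
Field: lon ⌊44.4520/20⌋ = 2 → C; lat ⌊167.9800/10⌋ = 16 → Q.
Square: lon ⌊4.4520/2⌋ = 2; lat ⌊7.9800/1⌋ = 7.
Subsquare: lon ⌊0.4520/0.0833333⌋ = 5 → f; lat ⌊0.9800/0.0416667⌋ = 23 → x.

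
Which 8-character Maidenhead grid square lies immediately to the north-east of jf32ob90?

Longitude extended square 9; +1 → 10, wraps to 0, carry into subsquare.
Longitude subsquare o = 14; +1 → 15 = p.
Latitude extended square 0; +1 → 1.

JF32pb01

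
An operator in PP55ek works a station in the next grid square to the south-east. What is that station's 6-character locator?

PP55fj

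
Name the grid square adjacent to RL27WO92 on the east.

Longitude extended square 9; +1 → 10, wraps to 0, carry into subsquare.
Longitude subsquare w = 22; +1 → 23 = x.
The latitude characters are unchanged.

RL27xo02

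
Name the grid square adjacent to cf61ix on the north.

CF62ia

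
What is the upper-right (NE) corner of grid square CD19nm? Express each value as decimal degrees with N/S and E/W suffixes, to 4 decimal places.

50.4583° S, 136.8333° W

Field C=2, D=3: +2·20° lon, +3·10° lat → SW at lon -140°, lat -60°.
Square 1, 9: +1·2° lon, +9·1° lat → SW at lon -138°, lat -51°.
Subsquare n=13, m=12: +13·0.0833333° lon, +12·0.0416667° lat → SW at lon -136.917°, lat -50.5°.
Cell spans 0.0833333° lon × 0.0416667° lat. NE corner is SW corner plus one full cell.
latitude 50.4583° S, longitude 136.8333° W.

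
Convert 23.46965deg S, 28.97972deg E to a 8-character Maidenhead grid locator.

Shift to the Maidenhead origin (180°W, 90°S): lon 208.97972, lat 66.53035.
Field: lon ⌊208.97972/20⌋ = 10 → K; lat ⌊66.53035/10⌋ = 6 → G.
Square: lon ⌊8.97972/2⌋ = 4; lat ⌊6.53035/1⌋ = 6.
Subsquare: lon ⌊0.97972/0.0833333⌋ = 11 → l; lat ⌊0.53035/0.0416667⌋ = 12 → m.
Extended square: lon ⌊0.06305/0.00833333⌋ = 7; lat ⌊0.03035/0.00416667⌋ = 7.

KG46lm77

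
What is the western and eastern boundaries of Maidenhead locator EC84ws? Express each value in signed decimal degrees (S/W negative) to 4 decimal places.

-82.1667, -82.0833

Field E=4, C=2: +4·20° lon, +2·10° lat → SW at lon -100°, lat -70°.
Square 8, 4: +8·2° lon, +4·1° lat → SW at lon -84°, lat -66°.
Subsquare w=22, s=18: +22·0.0833333° lon, +18·0.0416667° lat → SW at lon -82.1667°, lat -65.25°.
Cell spans 0.0833333° lon × 0.0416667° lat.
west -82.1667, east -82.0833.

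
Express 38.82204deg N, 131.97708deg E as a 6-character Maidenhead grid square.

PM58xt

Shift to the Maidenhead origin (180°W, 90°S): lon 311.9771, lat 128.8220.
Field (20°×10°, letters A–R): lon ⌊311.9771/20⌋ = 15 → P; lat ⌊128.8220/10⌋ = 12 → M.
Square (2°×1°, digits 0–9): lon ⌊11.9771/2⌋ = 5; lat ⌊8.8220/1⌋ = 8.
Subsquare (5′×2.5′, letters a–x): lon ⌊1.9771/0.0833333⌋ = 23 → x; lat ⌊0.8220/0.0416667⌋ = 19 → t.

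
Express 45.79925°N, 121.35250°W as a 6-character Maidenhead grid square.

Shift to the Maidenhead origin (180°W, 90°S): lon 58.6475, lat 135.7993.
Field: 58.6475/20 → 2 → C, 135.7993/10 → 13 → N; chars CN.
Square: 18.6475/2 → 9, 5.7993/1 → 5; chars 95.
Subsquare: 0.6475/0.0833333 → 7 → h, 0.7993/0.0416667 → 19 → t; chars ht.

CN95ht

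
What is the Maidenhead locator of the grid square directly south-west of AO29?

AO18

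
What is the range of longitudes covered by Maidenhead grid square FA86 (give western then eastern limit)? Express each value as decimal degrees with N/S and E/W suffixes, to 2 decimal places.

64.00° W, 62.00° W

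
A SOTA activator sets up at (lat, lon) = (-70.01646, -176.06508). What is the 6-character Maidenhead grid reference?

AB19xx

Offset from 180°W / 90°S: lon 3.9349°, lat 19.9835°.
Field (20°×10°, letters A–R): 3.9349/20 → 0 → A, 19.9835/10 → 1 → B; chars AB.
Square (2°×1°, digits 0–9): 3.9349/2 → 1, 9.9835/1 → 9; chars 19.
Subsquare (5′×2.5′, letters a–x): 1.9349/0.0833333 → 23 → x, 0.9835/0.0416667 → 23 → x; chars xx.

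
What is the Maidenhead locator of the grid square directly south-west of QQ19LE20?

Longitude extended square 2; −1 → 1.
Latitude extended square 0; −1 → -1, wraps to 9, carry into subsquare.
Latitude subsquare e = 4; −1 → 3 = d.

QQ19ld19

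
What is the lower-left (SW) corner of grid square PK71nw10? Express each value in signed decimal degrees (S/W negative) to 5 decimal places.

11.91667, 135.09167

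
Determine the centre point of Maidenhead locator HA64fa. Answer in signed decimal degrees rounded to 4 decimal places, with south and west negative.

-85.9792, -27.5417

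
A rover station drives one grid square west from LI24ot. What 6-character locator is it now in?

LI24nt

Longitude subsquare o = 14; −1 → 13 = n.
The latitude characters are unchanged.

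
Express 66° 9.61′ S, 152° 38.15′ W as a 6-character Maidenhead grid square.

Shift to the Maidenhead origin (180°W, 90°S): lon 27.3642, lat 23.8398.
Field (20°×10°, letters A–R): 27.3642/20 → 1 → B, 23.8398/10 → 2 → C; chars BC.
Square (2°×1°, digits 0–9): 7.3642/2 → 3, 3.8398/1 → 3; chars 33.
Subsquare (5′×2.5′, letters a–x): 1.3642/0.0833333 → 16 → q, 0.8398/0.0416667 → 20 → u; chars qu.

BC33qu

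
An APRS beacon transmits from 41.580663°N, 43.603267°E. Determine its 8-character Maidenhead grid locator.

LN11tn29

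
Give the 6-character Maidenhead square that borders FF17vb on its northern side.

FF17vc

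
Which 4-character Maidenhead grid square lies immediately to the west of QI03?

PI93

Longitude square 0; −1 → -1, wraps to 9, carry into field.
Longitude field Q = 16; −1 → 15 = P.
The latitude characters are unchanged.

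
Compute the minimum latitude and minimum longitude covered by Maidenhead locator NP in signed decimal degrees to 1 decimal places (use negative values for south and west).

60.0, 80.0

Field N=13, P=15: +13·20° lon, +15·10° lat → SW at lon 80°, lat 60°.
latitude 60.0, longitude 80.0.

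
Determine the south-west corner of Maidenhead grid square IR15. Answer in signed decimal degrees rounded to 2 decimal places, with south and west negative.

85.00, -18.00

Field I=8, R=17: +8·20° lon, +17·10° lat → SW at lon -20°, lat 80°.
Square 1, 5: +1·2° lon, +5·1° lat → SW at lon -18°, lat 85°.
latitude 85.00, longitude -18.00.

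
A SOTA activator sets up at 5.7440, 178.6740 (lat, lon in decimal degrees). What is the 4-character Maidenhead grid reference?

RJ95

Shift to the Maidenhead origin (180°W, 90°S): lon 358.67, lat 95.74.
Field: lon ⌊358.67/20⌋ = 17 → R; lat ⌊95.74/10⌋ = 9 → J.
Square: lon ⌊18.67/2⌋ = 9; lat ⌊5.74/1⌋ = 5.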